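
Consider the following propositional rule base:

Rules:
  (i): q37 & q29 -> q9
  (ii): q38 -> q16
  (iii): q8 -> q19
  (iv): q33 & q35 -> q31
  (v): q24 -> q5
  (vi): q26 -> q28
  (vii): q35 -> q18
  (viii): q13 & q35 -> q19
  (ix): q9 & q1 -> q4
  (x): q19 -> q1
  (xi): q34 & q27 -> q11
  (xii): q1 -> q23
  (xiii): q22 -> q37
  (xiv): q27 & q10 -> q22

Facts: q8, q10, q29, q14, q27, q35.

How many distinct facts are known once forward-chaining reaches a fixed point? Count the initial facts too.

14

Round 1: (iii) [q8 -> q19]; (vii) [q35 -> q18]; (xiv) [q27 & q10 -> q22]. New: q19, q18, q22.
Round 2: (x) [q19 -> q1]; (xiii) [q22 -> q37]. New: q1, q37.
Round 3: (i) [q37 & q29 -> q9]; (xii) [q1 -> q23]. New: q9, q23.
Round 4: (ix) [q9 & q1 -> q4]. New: q4.
Closure: {q1, q10, q14, q18, q19, q22, q23, q27, q29, q35, q37, q4, q8, q9} — 14 facts.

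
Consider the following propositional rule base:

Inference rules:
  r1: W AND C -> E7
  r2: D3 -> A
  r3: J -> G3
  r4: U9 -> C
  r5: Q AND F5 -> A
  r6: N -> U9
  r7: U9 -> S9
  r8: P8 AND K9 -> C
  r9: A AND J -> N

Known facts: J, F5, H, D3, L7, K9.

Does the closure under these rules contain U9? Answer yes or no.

Round 1 — r2, r3, derive A, G3.
Round 2 — r9, derive N.
Round 3 — r6, derive U9.
Round 4 — r4, r7, derive C, S9.
U9 appears in round 3, so it is derivable.

yes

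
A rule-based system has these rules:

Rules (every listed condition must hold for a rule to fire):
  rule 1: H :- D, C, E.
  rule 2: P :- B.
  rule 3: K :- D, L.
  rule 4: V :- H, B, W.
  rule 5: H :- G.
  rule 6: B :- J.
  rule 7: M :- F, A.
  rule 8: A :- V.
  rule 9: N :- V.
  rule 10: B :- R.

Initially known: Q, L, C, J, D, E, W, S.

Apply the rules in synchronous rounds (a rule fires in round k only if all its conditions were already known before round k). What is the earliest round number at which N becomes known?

3

Round 1: rule 1 [H :- D, C, E.]; rule 3 [K :- D, L.]; rule 6 [B :- J.]. Adds H, K, B.
Round 2: rule 2 [P :- B.]; rule 4 [V :- H, B, W.]. Adds P, V.
Round 3: rule 8 [A :- V.]; rule 9 [N :- V.]. Adds A, N.
N first appears in round 3.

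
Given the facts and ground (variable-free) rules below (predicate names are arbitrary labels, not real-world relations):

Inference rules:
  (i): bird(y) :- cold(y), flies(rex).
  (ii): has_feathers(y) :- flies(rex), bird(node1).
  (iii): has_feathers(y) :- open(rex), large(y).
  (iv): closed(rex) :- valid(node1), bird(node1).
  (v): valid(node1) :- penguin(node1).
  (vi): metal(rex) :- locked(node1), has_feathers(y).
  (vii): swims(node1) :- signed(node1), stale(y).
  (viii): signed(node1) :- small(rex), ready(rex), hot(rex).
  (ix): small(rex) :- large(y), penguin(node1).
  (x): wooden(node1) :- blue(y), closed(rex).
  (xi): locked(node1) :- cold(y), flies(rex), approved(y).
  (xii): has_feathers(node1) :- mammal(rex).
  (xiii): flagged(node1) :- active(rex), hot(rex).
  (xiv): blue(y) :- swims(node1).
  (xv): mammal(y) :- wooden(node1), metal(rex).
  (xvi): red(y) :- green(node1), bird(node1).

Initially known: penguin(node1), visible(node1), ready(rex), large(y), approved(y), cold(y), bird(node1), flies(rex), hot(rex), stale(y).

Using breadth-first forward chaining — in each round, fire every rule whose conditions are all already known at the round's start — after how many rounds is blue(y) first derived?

4

Round 1 fires (i), (ii), (v), (ix), (xi), giving bird(y), has_feathers(y), valid(node1), small(rex), locked(node1).
Round 2 fires (iv), (vi), (viii), giving closed(rex), metal(rex), signed(node1).
Round 3 fires (vii), giving swims(node1).
Round 4 fires (xiv), giving blue(y).
blue(y) first appears in round 4.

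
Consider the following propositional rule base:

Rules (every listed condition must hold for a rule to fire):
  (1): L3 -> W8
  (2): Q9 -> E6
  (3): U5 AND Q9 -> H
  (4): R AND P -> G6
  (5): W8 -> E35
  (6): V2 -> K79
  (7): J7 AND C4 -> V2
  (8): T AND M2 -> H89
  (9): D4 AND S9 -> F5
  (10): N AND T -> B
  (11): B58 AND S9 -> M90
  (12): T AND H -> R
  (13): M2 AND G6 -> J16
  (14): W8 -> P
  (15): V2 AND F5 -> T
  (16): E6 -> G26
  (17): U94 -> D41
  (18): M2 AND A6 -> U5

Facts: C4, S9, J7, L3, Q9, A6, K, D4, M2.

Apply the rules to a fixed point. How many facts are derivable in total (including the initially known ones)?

[1] (1) [L3 -> W8]; (2) [Q9 -> E6]; (7) [J7 AND C4 -> V2]; (9) [D4 AND S9 -> F5]; (18) [M2 AND A6 -> U5]. ⇒ new: W8, E6, V2, F5, U5.
[2] (3) [U5 AND Q9 -> H]; (5) [W8 -> E35]; (6) [V2 -> K79]; (14) [W8 -> P]; (15) [V2 AND F5 -> T]; (16) [E6 -> G26]. ⇒ new: H, E35, K79, P, T, G26.
[3] (8) [T AND M2 -> H89]; (12) [T AND H -> R]. ⇒ new: H89, R.
[4] (4) [R AND P -> G6]. ⇒ new: G6.
[5] (13) [M2 AND G6 -> J16]. ⇒ new: J16.
Closure: {A6, C4, D4, E35, E6, F5, G26, G6, H, H89, J16, J7, K, K79, L3, M2, P, Q9, R, S9, T, U5, V2, W8} — 24 facts.

24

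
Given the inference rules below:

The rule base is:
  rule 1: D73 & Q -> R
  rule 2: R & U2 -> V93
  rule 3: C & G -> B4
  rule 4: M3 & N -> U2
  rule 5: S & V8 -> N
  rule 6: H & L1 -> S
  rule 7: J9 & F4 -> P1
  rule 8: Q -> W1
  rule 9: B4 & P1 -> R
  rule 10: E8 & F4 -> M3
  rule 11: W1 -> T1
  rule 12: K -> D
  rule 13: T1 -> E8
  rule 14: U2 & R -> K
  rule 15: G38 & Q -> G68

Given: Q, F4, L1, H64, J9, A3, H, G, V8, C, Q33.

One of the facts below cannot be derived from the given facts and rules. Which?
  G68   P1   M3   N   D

G68

[1] rule 3 [C & G -> B4]; rule 6 [H & L1 -> S]; rule 7 [J9 & F4 -> P1]; rule 8 [Q -> W1]. ⇒ new: B4, S, P1, W1.
[2] rule 5 [S & V8 -> N]; rule 9 [B4 & P1 -> R]; rule 11 [W1 -> T1]. ⇒ new: N, R, T1.
[3] rule 13 [T1 -> E8]. ⇒ new: E8.
[4] rule 10 [E8 & F4 -> M3]. ⇒ new: M3.
[5] rule 4 [M3 & N -> U2]. ⇒ new: U2.
[6] rule 2 [R & U2 -> V93]; rule 14 [U2 & R -> K]. ⇒ new: V93, K.
[7] rule 12 [K -> D]. ⇒ new: D.
Derived: N (round 2), P1 (round 1), D (round 7), M3 (round 4). G68 never appears in any round.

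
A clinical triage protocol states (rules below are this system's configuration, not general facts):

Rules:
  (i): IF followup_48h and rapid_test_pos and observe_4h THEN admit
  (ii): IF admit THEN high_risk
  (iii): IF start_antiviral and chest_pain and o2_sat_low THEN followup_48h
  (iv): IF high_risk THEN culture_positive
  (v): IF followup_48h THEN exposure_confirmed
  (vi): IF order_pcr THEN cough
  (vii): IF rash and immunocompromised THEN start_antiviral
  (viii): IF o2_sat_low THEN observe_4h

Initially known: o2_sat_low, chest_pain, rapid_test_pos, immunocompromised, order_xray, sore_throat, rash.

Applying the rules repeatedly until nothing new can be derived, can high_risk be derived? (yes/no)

yes

[1] (vii) [IF rash and immunocompromised THEN start_antiviral]; (viii) [IF o2_sat_low THEN observe_4h]. ⇒ new: start_antiviral, observe_4h.
[2] (iii) [IF start_antiviral and chest_pain and o2_sat_low THEN followup_48h]. ⇒ new: followup_48h.
[3] (i) [IF followup_48h and rapid_test_pos and observe_4h THEN admit]; (v) [IF followup_48h THEN exposure_confirmed]. ⇒ new: admit, exposure_confirmed.
[4] (ii) [IF admit THEN high_risk]. ⇒ new: high_risk.
[5] (iv) [IF high_risk THEN culture_positive]. ⇒ new: culture_positive.
high_risk appears in round 4, so it is derivable.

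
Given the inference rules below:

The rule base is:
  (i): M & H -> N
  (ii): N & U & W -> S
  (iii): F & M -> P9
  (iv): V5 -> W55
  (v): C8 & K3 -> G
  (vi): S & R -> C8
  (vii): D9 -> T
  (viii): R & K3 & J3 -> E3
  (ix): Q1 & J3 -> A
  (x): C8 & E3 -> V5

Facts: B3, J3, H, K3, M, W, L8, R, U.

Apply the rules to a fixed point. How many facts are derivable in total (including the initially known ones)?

Round 1: (i) [M & H -> N]; (viii) [R & K3 & J3 -> E3]. Adds N, E3.
Round 2: (ii) [N & U & W -> S]. Adds S.
Round 3: (vi) [S & R -> C8]. Adds C8.
Round 4: (v) [C8 & K3 -> G]; (x) [C8 & E3 -> V5]. Adds G, V5.
Round 5: (iv) [V5 -> W55]. Adds W55.
Closure: {B3, C8, E3, G, H, J3, K3, L8, M, N, R, S, U, V5, W, W55} — 16 facts.

16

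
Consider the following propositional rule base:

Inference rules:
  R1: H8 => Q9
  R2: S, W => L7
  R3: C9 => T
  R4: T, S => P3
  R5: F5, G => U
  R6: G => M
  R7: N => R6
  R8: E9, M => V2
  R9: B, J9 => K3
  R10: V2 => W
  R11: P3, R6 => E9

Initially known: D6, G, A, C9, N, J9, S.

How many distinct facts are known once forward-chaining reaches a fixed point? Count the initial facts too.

Round 1 fires R3, R6, R7, giving T, M, R6.
Round 2 fires R4, giving P3.
Round 3 fires R11, giving E9.
Round 4 fires R8, giving V2.
Round 5 fires R10, giving W.
Round 6 fires R2, giving L7.
Closure: {A, C9, D6, E9, G, J9, L7, M, N, P3, R6, S, T, V2, W} — 15 facts.

15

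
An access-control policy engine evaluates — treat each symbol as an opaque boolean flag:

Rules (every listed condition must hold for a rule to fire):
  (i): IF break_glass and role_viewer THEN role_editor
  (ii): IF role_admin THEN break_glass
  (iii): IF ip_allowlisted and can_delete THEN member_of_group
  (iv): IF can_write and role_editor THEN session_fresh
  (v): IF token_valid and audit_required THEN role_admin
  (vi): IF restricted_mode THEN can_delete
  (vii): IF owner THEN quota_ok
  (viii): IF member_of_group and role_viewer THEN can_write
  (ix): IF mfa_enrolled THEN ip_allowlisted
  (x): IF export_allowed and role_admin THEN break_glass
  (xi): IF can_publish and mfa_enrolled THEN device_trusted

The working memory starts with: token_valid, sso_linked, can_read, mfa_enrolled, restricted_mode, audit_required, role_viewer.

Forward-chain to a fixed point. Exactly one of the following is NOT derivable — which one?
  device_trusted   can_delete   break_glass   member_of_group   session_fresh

[1] (v) [IF token_valid and audit_required THEN role_admin]; (vi) [IF restricted_mode THEN can_delete]; (ix) [IF mfa_enrolled THEN ip_allowlisted]. ⇒ new: role_admin, can_delete, ip_allowlisted.
[2] (ii) [IF role_admin THEN break_glass]; (iii) [IF ip_allowlisted and can_delete THEN member_of_group]. ⇒ new: break_glass, member_of_group.
[3] (i) [IF break_glass and role_viewer THEN role_editor]; (viii) [IF member_of_group and role_viewer THEN can_write]. ⇒ new: role_editor, can_write.
[4] (iv) [IF can_write and role_editor THEN session_fresh]. ⇒ new: session_fresh.
Derived: member_of_group (round 2), break_glass (round 2), can_delete (round 1), session_fresh (round 4). device_trusted never appears in any round.

device_trusted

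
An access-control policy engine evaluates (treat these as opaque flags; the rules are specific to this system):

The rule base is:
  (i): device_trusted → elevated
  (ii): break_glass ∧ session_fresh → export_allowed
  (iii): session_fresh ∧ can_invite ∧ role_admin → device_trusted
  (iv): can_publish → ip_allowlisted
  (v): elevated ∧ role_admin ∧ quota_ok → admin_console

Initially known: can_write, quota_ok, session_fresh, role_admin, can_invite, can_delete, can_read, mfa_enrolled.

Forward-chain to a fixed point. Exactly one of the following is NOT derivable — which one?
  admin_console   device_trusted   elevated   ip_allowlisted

ip_allowlisted

[1] (iii) [session_fresh ∧ can_invite ∧ role_admin → device_trusted]. ⇒ new: device_trusted.
[2] (i) [device_trusted → elevated]. ⇒ new: elevated.
[3] (v) [elevated ∧ role_admin ∧ quota_ok → admin_console]. ⇒ new: admin_console.
Derived: elevated (round 2), device_trusted (round 1), admin_console (round 3). ip_allowlisted never appears in any round.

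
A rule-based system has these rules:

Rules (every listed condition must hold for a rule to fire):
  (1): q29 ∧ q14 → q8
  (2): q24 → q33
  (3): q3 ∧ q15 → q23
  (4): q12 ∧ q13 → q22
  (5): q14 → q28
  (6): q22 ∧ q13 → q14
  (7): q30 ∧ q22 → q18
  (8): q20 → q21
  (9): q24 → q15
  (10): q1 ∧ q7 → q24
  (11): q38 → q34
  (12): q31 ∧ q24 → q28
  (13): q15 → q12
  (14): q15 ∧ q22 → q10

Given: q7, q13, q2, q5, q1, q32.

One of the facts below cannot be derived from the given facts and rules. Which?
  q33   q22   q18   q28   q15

q18

Round 1: (10) [q1 ∧ q7 → q24]. Adds q24.
Round 2: (2) [q24 → q33]; (9) [q24 → q15]. Adds q33, q15.
Round 3: (13) [q15 → q12]. Adds q12.
Round 4: (4) [q12 ∧ q13 → q22]. Adds q22.
Round 5: (6) [q22 ∧ q13 → q14]; (14) [q15 ∧ q22 → q10]. Adds q14, q10.
Round 6: (5) [q14 → q28]. Adds q28.
Derived: q28 (round 6), q15 (round 2), q22 (round 4), q33 (round 2). q18 never appears in any round.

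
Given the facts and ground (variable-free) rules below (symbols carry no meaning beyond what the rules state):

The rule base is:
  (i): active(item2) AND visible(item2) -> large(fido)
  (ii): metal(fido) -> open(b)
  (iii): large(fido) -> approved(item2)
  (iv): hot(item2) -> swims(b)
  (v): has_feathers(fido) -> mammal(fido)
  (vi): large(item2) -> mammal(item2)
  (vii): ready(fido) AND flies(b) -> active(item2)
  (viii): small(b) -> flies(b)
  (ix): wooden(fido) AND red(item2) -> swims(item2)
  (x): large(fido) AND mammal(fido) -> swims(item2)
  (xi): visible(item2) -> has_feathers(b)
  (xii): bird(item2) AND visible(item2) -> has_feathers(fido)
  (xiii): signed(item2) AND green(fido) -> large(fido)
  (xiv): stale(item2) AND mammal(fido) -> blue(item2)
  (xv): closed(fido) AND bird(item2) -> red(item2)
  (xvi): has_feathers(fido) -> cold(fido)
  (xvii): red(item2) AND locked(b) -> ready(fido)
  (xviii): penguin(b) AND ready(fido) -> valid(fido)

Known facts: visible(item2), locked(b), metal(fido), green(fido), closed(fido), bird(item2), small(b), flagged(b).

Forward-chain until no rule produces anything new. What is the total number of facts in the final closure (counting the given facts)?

Round 1: (ii) [metal(fido) -> open(b)]; (viii) [small(b) -> flies(b)]; (xi) [visible(item2) -> has_feathers(b)]; (xii) [bird(item2) AND visible(item2) -> has_feathers(fido)]; (xv) [closed(fido) AND bird(item2) -> red(item2)]. Adds open(b), flies(b), has_feathers(b), has_feathers(fido), red(item2).
Round 2: (v) [has_feathers(fido) -> mammal(fido)]; (xvi) [has_feathers(fido) -> cold(fido)]; (xvii) [red(item2) AND locked(b) -> ready(fido)]. Adds mammal(fido), cold(fido), ready(fido).
Round 3: (vii) [ready(fido) AND flies(b) -> active(item2)]. Adds active(item2).
Round 4: (i) [active(item2) AND visible(item2) -> large(fido)]. Adds large(fido).
Round 5: (iii) [large(fido) -> approved(item2)]; (x) [large(fido) AND mammal(fido) -> swims(item2)]. Adds approved(item2), swims(item2).
Closure: {active(item2), approved(item2), bird(item2), closed(fido), cold(fido), flagged(b), flies(b), green(fido), has_feathers(b), has_feathers(fido), large(fido), locked(b), mammal(fido), metal(fido), open(b), ready(fido), red(item2), small(b), swims(item2), visible(item2)} — 20 facts.

20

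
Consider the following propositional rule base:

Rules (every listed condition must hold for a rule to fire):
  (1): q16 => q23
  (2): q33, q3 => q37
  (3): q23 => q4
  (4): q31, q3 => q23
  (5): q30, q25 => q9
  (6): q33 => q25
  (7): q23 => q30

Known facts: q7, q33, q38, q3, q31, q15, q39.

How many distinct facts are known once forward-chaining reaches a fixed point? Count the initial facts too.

13

[1] (2) [q33, q3 => q37]; (4) [q31, q3 => q23]; (6) [q33 => q25]. ⇒ new: q37, q23, q25.
[2] (3) [q23 => q4]; (7) [q23 => q30]. ⇒ new: q4, q30.
[3] (5) [q30, q25 => q9]. ⇒ new: q9.
Closure: {q15, q23, q25, q3, q30, q31, q33, q37, q38, q39, q4, q7, q9} — 13 facts.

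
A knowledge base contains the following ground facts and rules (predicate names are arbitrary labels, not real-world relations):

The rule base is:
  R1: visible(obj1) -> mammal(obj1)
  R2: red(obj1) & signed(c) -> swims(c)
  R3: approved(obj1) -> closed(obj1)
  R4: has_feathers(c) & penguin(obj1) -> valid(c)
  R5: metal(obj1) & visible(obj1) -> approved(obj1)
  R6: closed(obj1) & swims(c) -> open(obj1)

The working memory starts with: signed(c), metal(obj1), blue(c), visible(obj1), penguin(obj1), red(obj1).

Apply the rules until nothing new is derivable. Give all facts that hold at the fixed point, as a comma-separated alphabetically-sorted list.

Round 1 — R1, R2, R5, derive mammal(obj1), swims(c), approved(obj1).
Round 2 — R3, derive closed(obj1).
Round 3 — R6, derive open(obj1).

approved(obj1), blue(c), closed(obj1), mammal(obj1), metal(obj1), open(obj1), penguin(obj1), red(obj1), signed(c), swims(c), visible(obj1)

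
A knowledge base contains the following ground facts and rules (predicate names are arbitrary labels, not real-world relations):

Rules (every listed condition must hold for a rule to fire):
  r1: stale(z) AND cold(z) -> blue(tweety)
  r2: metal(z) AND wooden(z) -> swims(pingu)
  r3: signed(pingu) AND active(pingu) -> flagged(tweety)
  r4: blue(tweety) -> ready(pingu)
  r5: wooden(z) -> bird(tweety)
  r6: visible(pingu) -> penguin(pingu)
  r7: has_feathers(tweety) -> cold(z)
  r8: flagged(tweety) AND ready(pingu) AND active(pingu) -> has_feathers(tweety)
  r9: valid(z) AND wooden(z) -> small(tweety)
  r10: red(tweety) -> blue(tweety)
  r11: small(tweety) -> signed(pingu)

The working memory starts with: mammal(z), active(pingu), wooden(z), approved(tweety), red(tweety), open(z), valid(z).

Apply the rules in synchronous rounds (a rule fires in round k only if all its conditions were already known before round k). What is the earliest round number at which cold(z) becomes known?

[1] r5 [wooden(z) -> bird(tweety)]; r9 [valid(z) AND wooden(z) -> small(tweety)]; r10 [red(tweety) -> blue(tweety)]. ⇒ new: bird(tweety), small(tweety), blue(tweety).
[2] r4 [blue(tweety) -> ready(pingu)]; r11 [small(tweety) -> signed(pingu)]. ⇒ new: ready(pingu), signed(pingu).
[3] r3 [signed(pingu) AND active(pingu) -> flagged(tweety)]. ⇒ new: flagged(tweety).
[4] r8 [flagged(tweety) AND ready(pingu) AND active(pingu) -> has_feathers(tweety)]. ⇒ new: has_feathers(tweety).
[5] r7 [has_feathers(tweety) -> cold(z)]. ⇒ new: cold(z).
cold(z) first appears in round 5.

5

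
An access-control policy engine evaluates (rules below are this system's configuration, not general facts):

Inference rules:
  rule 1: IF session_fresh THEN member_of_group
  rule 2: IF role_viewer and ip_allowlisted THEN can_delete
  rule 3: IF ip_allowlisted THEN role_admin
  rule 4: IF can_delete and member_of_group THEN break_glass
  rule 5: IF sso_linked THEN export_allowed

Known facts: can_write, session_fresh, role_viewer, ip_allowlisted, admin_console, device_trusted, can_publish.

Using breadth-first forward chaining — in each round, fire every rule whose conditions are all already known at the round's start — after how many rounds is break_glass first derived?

[1] rule 1 [IF session_fresh THEN member_of_group]; rule 2 [IF role_viewer and ip_allowlisted THEN can_delete]; rule 3 [IF ip_allowlisted THEN role_admin]. ⇒ new: member_of_group, can_delete, role_admin.
[2] rule 4 [IF can_delete and member_of_group THEN break_glass]. ⇒ new: break_glass.
break_glass first appears in round 2.

2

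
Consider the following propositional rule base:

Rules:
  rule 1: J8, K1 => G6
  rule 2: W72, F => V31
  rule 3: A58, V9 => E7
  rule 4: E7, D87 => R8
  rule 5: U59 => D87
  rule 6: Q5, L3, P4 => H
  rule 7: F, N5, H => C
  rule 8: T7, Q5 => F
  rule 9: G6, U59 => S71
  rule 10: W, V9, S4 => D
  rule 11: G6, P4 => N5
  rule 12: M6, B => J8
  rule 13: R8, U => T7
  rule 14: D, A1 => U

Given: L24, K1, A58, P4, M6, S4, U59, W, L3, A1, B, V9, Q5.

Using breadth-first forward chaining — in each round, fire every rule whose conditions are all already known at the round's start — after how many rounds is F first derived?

Round 1 — rule 3, rule 5, rule 6, rule 10, rule 12, derive E7, D87, H, D, J8.
Round 2 — rule 1, rule 4, rule 14, derive G6, R8, U.
Round 3 — rule 9, rule 11, rule 13, derive S71, N5, T7.
Round 4 — rule 8, derive F.
F first appears in round 4.

4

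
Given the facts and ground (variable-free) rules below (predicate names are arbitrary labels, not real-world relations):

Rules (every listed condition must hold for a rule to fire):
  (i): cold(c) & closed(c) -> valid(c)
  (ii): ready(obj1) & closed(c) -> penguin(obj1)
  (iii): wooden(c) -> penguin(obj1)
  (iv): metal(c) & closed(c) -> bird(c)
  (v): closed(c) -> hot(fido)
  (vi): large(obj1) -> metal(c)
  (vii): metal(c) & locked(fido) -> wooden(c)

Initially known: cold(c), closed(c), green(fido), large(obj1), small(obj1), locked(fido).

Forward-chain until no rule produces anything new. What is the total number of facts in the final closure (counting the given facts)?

12

Round 1: (i) [cold(c) & closed(c) -> valid(c)]; (v) [closed(c) -> hot(fido)]; (vi) [large(obj1) -> metal(c)]. Adds valid(c), hot(fido), metal(c).
Round 2: (iv) [metal(c) & closed(c) -> bird(c)]; (vii) [metal(c) & locked(fido) -> wooden(c)]. Adds bird(c), wooden(c).
Round 3: (iii) [wooden(c) -> penguin(obj1)]. Adds penguin(obj1).
Closure: {bird(c), closed(c), cold(c), green(fido), hot(fido), large(obj1), locked(fido), metal(c), penguin(obj1), small(obj1), valid(c), wooden(c)} — 12 facts.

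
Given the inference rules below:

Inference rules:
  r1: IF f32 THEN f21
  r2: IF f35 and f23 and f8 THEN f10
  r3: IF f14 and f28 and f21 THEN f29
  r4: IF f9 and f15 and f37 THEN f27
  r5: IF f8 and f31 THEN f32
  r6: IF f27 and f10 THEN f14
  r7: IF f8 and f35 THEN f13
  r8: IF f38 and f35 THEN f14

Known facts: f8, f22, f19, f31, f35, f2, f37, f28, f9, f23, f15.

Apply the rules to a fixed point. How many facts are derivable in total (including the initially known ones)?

18

[1] r2 [IF f35 and f23 and f8 THEN f10]; r4 [IF f9 and f15 and f37 THEN f27]; r5 [IF f8 and f31 THEN f32]; r7 [IF f8 and f35 THEN f13]. ⇒ new: f10, f27, f32, f13.
[2] r1 [IF f32 THEN f21]; r6 [IF f27 and f10 THEN f14]. ⇒ new: f21, f14.
[3] r3 [IF f14 and f28 and f21 THEN f29]. ⇒ new: f29.
Closure: {f10, f13, f14, f15, f19, f2, f21, f22, f23, f27, f28, f29, f31, f32, f35, f37, f8, f9} — 18 facts.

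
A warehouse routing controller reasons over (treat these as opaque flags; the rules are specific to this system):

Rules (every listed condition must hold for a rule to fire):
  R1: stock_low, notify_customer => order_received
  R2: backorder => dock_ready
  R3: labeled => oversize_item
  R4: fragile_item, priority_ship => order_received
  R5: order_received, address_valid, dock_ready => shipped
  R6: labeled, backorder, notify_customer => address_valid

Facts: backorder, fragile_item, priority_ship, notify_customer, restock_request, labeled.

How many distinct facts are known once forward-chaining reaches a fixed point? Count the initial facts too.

11

Round 1: R2 [backorder => dock_ready]; R3 [labeled => oversize_item]; R4 [fragile_item, priority_ship => order_received]; R6 [labeled, backorder, notify_customer => address_valid]. Adds dock_ready, oversize_item, order_received, address_valid.
Round 2: R5 [order_received, address_valid, dock_ready => shipped]. Adds shipped.
Closure: {address_valid, backorder, dock_ready, fragile_item, labeled, notify_customer, order_received, oversize_item, priority_ship, restock_request, shipped} — 11 facts.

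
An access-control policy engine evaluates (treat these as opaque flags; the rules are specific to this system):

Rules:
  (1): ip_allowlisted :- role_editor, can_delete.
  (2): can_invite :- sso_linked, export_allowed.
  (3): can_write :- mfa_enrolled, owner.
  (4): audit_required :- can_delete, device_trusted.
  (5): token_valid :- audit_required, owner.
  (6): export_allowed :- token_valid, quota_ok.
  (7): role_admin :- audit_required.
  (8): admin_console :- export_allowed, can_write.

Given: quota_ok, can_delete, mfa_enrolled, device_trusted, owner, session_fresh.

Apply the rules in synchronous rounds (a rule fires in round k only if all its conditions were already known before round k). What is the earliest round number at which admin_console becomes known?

4

Round 1 fires (3), (4), giving can_write, audit_required.
Round 2 fires (5), (7), giving token_valid, role_admin.
Round 3 fires (6), giving export_allowed.
Round 4 fires (8), giving admin_console.
admin_console first appears in round 4.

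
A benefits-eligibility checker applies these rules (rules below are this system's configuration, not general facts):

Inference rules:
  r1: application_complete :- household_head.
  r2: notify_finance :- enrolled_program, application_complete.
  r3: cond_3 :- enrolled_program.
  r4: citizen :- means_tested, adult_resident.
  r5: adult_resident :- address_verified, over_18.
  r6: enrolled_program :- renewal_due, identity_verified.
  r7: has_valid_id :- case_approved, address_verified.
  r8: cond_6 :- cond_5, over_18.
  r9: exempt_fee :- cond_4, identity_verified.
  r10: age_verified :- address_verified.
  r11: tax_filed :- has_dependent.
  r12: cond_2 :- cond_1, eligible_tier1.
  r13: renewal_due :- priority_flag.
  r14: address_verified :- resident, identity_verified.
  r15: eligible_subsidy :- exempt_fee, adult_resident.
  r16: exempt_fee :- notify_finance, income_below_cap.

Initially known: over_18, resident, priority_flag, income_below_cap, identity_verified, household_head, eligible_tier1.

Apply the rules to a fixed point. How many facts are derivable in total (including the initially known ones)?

17

Round 1 — r1, r13, r14, derive application_complete, renewal_due, address_verified.
Round 2 — r5, r6, r10, derive adult_resident, enrolled_program, age_verified.
Round 3 — r2, r3, derive notify_finance, cond_3.
Round 4 — r16, derive exempt_fee.
Round 5 — r15, derive eligible_subsidy.
Closure: {address_verified, adult_resident, age_verified, application_complete, cond_3, eligible_subsidy, eligible_tier1, enrolled_program, exempt_fee, household_head, identity_verified, income_below_cap, notify_finance, over_18, priority_flag, renewal_due, resident} — 17 facts.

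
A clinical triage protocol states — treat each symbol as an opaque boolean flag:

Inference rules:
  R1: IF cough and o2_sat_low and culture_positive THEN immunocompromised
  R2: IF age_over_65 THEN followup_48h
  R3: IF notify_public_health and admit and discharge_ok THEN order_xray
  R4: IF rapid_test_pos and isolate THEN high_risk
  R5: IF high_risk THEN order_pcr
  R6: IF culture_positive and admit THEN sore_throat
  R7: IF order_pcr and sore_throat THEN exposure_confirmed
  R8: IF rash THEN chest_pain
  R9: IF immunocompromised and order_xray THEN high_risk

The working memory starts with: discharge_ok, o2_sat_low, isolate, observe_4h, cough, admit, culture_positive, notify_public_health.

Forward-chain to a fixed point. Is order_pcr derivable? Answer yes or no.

[1] R1 [IF cough and o2_sat_low and culture_positive THEN immunocompromised]; R3 [IF notify_public_health and admit and discharge_ok THEN order_xray]; R6 [IF culture_positive and admit THEN sore_throat]. ⇒ new: immunocompromised, order_xray, sore_throat.
[2] R9 [IF immunocompromised and order_xray THEN high_risk]. ⇒ new: high_risk.
[3] R5 [IF high_risk THEN order_pcr]. ⇒ new: order_pcr.
[4] R7 [IF order_pcr and sore_throat THEN exposure_confirmed]. ⇒ new: exposure_confirmed.
order_pcr appears in round 3, so it is derivable.

yes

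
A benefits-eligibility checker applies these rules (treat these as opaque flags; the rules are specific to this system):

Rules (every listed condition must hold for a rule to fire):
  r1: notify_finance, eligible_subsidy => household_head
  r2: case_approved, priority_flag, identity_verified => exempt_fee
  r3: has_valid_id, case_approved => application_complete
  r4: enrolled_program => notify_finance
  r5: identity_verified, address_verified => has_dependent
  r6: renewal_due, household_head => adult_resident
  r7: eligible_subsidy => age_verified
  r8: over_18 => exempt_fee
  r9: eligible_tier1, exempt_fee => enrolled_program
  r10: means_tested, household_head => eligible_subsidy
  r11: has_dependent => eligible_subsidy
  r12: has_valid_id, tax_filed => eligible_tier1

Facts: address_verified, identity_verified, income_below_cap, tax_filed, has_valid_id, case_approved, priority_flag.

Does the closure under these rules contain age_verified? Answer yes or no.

yes

Round 1 fires r2, r3, r5, r12, giving exempt_fee, application_complete, has_dependent, eligible_tier1.
Round 2 fires r9, r11, giving enrolled_program, eligible_subsidy.
Round 3 fires r4, r7, giving notify_finance, age_verified.
Round 4 fires r1, giving household_head.
age_verified appears in round 3, so it is derivable.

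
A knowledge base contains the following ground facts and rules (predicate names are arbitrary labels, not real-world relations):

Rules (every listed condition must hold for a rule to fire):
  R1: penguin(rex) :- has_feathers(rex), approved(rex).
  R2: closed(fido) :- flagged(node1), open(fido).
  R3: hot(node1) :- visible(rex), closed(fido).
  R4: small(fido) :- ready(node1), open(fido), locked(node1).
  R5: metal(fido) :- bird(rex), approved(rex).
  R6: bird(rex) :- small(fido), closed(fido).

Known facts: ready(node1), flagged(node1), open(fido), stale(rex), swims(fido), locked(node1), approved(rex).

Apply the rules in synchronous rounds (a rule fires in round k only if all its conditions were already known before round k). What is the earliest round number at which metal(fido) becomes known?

3

[1] R2 [closed(fido) :- flagged(node1), open(fido).]; R4 [small(fido) :- ready(node1), open(fido), locked(node1).]. ⇒ new: closed(fido), small(fido).
[2] R6 [bird(rex) :- small(fido), closed(fido).]. ⇒ new: bird(rex).
[3] R5 [metal(fido) :- bird(rex), approved(rex).]. ⇒ new: metal(fido).
metal(fido) first appears in round 3.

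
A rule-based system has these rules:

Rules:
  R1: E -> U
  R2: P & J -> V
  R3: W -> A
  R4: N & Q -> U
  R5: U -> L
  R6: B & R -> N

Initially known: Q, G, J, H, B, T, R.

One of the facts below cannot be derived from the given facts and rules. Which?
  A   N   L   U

A

Round 1 fires R6, giving N.
Round 2 fires R4, giving U.
Round 3 fires R5, giving L.
Derived: L (round 3), N (round 1), U (round 2). A never appears in any round.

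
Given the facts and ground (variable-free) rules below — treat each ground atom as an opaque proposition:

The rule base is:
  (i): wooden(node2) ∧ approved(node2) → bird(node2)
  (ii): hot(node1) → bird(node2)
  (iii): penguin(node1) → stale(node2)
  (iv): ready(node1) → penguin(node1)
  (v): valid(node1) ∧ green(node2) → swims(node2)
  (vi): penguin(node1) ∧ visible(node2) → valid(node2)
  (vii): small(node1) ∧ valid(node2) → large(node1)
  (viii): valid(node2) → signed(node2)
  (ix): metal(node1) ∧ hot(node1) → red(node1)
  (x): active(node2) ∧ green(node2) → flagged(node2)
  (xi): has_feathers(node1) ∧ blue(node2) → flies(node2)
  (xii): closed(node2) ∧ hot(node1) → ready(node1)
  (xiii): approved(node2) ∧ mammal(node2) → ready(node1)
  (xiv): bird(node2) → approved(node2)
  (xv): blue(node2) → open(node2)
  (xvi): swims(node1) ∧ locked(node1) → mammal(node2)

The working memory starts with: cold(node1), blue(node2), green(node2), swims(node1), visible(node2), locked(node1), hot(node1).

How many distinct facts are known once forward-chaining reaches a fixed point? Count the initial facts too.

Round 1 fires (ii), (xv), (xvi), giving bird(node2), open(node2), mammal(node2).
Round 2 fires (xiv), giving approved(node2).
Round 3 fires (xiii), giving ready(node1).
Round 4 fires (iv), giving penguin(node1).
Round 5 fires (iii), (vi), giving stale(node2), valid(node2).
Round 6 fires (viii), giving signed(node2).
Closure: {approved(node2), bird(node2), blue(node2), cold(node1), green(node2), hot(node1), locked(node1), mammal(node2), open(node2), penguin(node1), ready(node1), signed(node2), stale(node2), swims(node1), valid(node2), visible(node2)} — 16 facts.

16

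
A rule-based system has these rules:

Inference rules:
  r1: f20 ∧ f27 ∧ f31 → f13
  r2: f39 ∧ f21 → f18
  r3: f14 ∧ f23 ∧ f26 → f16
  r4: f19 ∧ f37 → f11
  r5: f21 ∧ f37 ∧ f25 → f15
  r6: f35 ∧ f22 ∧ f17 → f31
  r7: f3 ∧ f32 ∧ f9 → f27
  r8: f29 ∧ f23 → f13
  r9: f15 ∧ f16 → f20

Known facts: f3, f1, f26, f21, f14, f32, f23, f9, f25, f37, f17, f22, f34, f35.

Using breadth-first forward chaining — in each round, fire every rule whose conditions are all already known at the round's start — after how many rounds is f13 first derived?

Round 1: r3 [f14 ∧ f23 ∧ f26 → f16]; r5 [f21 ∧ f37 ∧ f25 → f15]; r6 [f35 ∧ f22 ∧ f17 → f31]; r7 [f3 ∧ f32 ∧ f9 → f27]. New: f16, f15, f31, f27.
Round 2: r9 [f15 ∧ f16 → f20]. New: f20.
Round 3: r1 [f20 ∧ f27 ∧ f31 → f13]. New: f13.
f13 first appears in round 3.

3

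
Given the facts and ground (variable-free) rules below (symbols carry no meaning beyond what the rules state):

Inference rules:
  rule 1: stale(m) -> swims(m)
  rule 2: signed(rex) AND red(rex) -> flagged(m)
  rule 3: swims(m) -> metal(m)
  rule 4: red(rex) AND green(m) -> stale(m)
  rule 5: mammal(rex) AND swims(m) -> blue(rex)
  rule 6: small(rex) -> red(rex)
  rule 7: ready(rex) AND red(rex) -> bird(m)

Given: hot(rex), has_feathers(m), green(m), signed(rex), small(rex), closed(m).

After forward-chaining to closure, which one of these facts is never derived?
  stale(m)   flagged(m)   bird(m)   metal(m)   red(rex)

Round 1 fires rule 6, giving red(rex).
Round 2 fires rule 2, rule 4, giving flagged(m), stale(m).
Round 3 fires rule 1, giving swims(m).
Round 4 fires rule 3, giving metal(m).
Derived: flagged(m) (round 2), metal(m) (round 4), red(rex) (round 1), stale(m) (round 2). bird(m) never appears in any round.

bird(m)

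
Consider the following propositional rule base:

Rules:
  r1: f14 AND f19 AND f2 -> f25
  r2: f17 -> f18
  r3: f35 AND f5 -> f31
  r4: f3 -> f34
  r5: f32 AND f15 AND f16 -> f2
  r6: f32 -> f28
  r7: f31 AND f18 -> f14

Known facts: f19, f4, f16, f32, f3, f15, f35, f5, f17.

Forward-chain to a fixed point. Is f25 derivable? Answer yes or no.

yes

Round 1 — r2, r3, r4, r5, r6, derive f18, f31, f34, f2, f28.
Round 2 — r7, derive f14.
Round 3 — r1, derive f25.
f25 appears in round 3, so it is derivable.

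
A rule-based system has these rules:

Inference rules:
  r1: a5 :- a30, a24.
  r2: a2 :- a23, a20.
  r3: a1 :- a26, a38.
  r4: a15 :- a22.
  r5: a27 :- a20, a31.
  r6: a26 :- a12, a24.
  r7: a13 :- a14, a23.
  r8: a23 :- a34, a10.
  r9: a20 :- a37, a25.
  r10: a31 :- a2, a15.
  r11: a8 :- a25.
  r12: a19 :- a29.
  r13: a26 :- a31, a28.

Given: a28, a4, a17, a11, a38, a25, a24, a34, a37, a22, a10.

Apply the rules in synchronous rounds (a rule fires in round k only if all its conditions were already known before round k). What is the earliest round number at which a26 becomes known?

4

Round 1: r4 [a15 :- a22.]; r8 [a23 :- a34, a10.]; r9 [a20 :- a37, a25.]; r11 [a8 :- a25.]. New: a15, a23, a20, a8.
Round 2: r2 [a2 :- a23, a20.]. New: a2.
Round 3: r10 [a31 :- a2, a15.]. New: a31.
Round 4: r5 [a27 :- a20, a31.]; r13 [a26 :- a31, a28.]. New: a27, a26.
a26 first appears in round 4.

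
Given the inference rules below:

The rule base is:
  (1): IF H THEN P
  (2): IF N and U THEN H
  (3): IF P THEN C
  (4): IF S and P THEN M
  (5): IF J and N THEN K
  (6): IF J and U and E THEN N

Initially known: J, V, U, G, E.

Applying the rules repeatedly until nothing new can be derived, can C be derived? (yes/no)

Round 1 — (6), derive N.
Round 2 — (2), (5), derive H, K.
Round 3 — (1), derive P.
Round 4 — (3), derive C.
C appears in round 4, so it is derivable.

yes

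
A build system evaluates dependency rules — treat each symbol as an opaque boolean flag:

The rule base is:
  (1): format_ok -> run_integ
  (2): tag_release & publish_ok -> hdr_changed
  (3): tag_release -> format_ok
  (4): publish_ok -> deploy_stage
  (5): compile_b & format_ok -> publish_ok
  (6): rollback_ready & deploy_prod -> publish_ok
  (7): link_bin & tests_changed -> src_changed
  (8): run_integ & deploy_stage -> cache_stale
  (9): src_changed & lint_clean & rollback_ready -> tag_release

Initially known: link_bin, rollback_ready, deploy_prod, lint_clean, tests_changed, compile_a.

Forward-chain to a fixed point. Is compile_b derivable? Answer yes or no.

Round 1 fires (6), (7), giving publish_ok, src_changed.
Round 2 fires (4), (9), giving deploy_stage, tag_release.
Round 3 fires (2), (3), giving hdr_changed, format_ok.
Round 4 fires (1), giving run_integ.
Round 5 fires (8), giving cache_stale.
Fixed point reached. No rule has compile_b as a consequent, and it is not given.

no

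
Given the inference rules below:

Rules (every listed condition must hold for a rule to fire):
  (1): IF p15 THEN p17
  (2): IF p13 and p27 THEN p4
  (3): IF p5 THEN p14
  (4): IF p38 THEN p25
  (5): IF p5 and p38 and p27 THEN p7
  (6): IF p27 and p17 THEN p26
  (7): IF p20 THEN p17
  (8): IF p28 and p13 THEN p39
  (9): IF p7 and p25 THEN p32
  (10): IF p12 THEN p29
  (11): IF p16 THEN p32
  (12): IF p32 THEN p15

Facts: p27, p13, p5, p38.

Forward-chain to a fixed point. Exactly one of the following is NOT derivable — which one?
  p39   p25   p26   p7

p39

Round 1: (2) [IF p13 and p27 THEN p4]; (3) [IF p5 THEN p14]; (4) [IF p38 THEN p25]; (5) [IF p5 and p38 and p27 THEN p7]. New: p4, p14, p25, p7.
Round 2: (9) [IF p7 and p25 THEN p32]. New: p32.
Round 3: (12) [IF p32 THEN p15]. New: p15.
Round 4: (1) [IF p15 THEN p17]. New: p17.
Round 5: (6) [IF p27 and p17 THEN p26]. New: p26.
Derived: p25 (round 1), p26 (round 5), p7 (round 1). p39 never appears in any round.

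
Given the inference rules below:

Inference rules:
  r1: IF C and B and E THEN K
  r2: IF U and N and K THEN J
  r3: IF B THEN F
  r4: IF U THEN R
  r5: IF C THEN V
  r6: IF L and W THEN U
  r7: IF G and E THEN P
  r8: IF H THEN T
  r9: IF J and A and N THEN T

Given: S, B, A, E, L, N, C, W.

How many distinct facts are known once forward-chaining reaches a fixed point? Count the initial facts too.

Round 1: r1 [IF C and B and E THEN K]; r3 [IF B THEN F]; r5 [IF C THEN V]; r6 [IF L and W THEN U]. Adds K, F, V, U.
Round 2: r2 [IF U and N and K THEN J]; r4 [IF U THEN R]. Adds J, R.
Round 3: r9 [IF J and A and N THEN T]. Adds T.
Closure: {A, B, C, E, F, J, K, L, N, R, S, T, U, V, W} — 15 facts.

15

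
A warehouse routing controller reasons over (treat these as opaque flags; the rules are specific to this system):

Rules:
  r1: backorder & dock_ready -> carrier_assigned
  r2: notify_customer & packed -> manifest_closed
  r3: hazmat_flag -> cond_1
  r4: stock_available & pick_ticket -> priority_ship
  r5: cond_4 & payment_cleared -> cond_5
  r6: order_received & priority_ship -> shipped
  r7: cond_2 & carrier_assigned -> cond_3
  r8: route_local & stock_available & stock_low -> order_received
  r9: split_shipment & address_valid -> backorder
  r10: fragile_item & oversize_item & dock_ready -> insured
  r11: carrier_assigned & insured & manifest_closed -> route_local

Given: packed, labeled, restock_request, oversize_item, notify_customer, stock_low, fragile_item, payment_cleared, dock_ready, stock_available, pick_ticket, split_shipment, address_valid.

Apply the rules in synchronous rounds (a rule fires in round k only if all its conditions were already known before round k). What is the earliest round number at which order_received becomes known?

Round 1 fires r2, r4, r9, r10, giving manifest_closed, priority_ship, backorder, insured.
Round 2 fires r1, giving carrier_assigned.
Round 3 fires r11, giving route_local.
Round 4 fires r8, giving order_received.
order_received first appears in round 4.

4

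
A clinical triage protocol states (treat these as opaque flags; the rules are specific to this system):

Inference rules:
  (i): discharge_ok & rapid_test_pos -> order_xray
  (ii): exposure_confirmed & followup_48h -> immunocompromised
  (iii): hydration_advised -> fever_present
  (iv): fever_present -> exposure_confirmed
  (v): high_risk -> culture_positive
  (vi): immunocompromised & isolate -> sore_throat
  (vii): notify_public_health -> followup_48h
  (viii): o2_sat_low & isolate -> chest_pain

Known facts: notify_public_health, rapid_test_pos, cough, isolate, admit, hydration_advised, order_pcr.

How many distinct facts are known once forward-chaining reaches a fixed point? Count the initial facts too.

12

Round 1 fires (iii), (vii), giving fever_present, followup_48h.
Round 2 fires (iv), giving exposure_confirmed.
Round 3 fires (ii), giving immunocompromised.
Round 4 fires (vi), giving sore_throat.
Closure: {admit, cough, exposure_confirmed, fever_present, followup_48h, hydration_advised, immunocompromised, isolate, notify_public_health, order_pcr, rapid_test_pos, sore_throat} — 12 facts.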